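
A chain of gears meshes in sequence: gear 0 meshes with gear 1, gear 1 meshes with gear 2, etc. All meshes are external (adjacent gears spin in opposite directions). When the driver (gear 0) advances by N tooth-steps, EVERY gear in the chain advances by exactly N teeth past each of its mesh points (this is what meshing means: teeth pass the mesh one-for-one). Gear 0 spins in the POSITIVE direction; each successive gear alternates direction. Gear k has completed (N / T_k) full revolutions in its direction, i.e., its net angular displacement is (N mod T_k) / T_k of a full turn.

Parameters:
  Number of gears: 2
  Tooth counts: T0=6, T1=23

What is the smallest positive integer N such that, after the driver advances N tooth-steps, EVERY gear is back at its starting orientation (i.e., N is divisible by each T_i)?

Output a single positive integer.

Gear k returns to start when N is a multiple of T_k.
All gears at start simultaneously when N is a common multiple of [6, 23]; the smallest such N is lcm(6, 23).
Start: lcm = T0 = 6
Fold in T1=23: gcd(6, 23) = 1; lcm(6, 23) = 6 * 23 / 1 = 138 / 1 = 138
Full cycle length = 138

Answer: 138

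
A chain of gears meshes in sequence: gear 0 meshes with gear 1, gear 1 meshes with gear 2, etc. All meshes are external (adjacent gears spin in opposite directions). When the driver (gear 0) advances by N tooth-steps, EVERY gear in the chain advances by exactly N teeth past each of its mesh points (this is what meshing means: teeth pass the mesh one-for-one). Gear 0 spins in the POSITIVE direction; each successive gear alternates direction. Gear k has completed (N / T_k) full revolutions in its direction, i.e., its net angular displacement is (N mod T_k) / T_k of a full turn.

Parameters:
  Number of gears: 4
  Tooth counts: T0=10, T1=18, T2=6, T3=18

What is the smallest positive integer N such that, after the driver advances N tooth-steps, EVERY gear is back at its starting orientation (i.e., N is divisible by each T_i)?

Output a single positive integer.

Answer: 90

Derivation:
Gear k returns to start when N is a multiple of T_k.
All gears at start simultaneously when N is a common multiple of [10, 18, 6, 18]; the smallest such N is lcm(10, 18, 6, 18).
Start: lcm = T0 = 10
Fold in T1=18: gcd(10, 18) = 2; lcm(10, 18) = 10 * 18 / 2 = 180 / 2 = 90
Fold in T2=6: gcd(90, 6) = 6; lcm(90, 6) = 90 * 6 / 6 = 540 / 6 = 90
Fold in T3=18: gcd(90, 18) = 18; lcm(90, 18) = 90 * 18 / 18 = 1620 / 18 = 90
Full cycle length = 90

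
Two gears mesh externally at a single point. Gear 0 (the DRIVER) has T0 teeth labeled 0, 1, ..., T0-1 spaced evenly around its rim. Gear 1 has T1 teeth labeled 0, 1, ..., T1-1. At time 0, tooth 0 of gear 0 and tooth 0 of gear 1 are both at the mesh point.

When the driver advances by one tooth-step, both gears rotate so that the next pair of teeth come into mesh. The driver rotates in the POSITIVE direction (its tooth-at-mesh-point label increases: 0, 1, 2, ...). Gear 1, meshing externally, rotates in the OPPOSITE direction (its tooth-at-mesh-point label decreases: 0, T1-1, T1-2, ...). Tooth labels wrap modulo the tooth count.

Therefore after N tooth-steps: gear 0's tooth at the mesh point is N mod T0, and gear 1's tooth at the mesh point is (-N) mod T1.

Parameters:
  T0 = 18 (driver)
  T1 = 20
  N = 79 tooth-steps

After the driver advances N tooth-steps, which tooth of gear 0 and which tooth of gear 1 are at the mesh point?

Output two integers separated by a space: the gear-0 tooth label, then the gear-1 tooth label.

Gear 0 (driver, T0=18): tooth at mesh = N mod T0
  79 = 4 * 18 + 7, so 79 mod 18 = 7
  gear 0 tooth = 7
Gear 1 (driven, T1=20): tooth at mesh = (-N) mod T1
  79 = 3 * 20 + 19, so 79 mod 20 = 19
  (-79) mod 20 = (-19) mod 20 = 20 - 19 = 1
Mesh after 79 steps: gear-0 tooth 7 meets gear-1 tooth 1

Answer: 7 1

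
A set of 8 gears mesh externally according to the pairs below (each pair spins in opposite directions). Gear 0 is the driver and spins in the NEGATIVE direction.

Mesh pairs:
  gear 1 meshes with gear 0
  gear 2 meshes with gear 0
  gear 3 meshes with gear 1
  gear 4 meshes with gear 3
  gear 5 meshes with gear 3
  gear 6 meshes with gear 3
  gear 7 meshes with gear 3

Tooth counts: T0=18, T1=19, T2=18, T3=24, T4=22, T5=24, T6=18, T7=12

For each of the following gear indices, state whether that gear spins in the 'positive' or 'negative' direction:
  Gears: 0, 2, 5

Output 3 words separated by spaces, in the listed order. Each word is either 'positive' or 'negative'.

Gear 0 (driver): negative (depth 0)
  gear 1: meshes with gear 0 -> depth 1 -> positive (opposite of gear 0)
  gear 2: meshes with gear 0 -> depth 1 -> positive (opposite of gear 0)
  gear 3: meshes with gear 1 -> depth 2 -> negative (opposite of gear 1)
  gear 4: meshes with gear 3 -> depth 3 -> positive (opposite of gear 3)
  gear 5: meshes with gear 3 -> depth 3 -> positive (opposite of gear 3)
  gear 6: meshes with gear 3 -> depth 3 -> positive (opposite of gear 3)
  gear 7: meshes with gear 3 -> depth 3 -> positive (opposite of gear 3)
Queried indices 0, 2, 5 -> negative, positive, positive

Answer: negative positive positive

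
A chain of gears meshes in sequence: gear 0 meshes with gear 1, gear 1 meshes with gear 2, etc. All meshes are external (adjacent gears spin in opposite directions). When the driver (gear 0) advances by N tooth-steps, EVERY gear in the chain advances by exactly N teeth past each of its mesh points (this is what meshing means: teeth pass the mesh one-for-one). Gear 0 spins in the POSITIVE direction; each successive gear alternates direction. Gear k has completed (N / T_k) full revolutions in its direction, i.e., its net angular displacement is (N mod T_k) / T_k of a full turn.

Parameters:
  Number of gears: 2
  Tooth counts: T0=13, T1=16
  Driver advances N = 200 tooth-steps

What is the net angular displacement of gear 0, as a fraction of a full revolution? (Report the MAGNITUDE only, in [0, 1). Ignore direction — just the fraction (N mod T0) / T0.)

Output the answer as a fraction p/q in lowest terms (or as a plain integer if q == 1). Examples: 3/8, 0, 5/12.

Chain of 2 gears, tooth counts: [13, 16]
  gear 0: T0=13, direction=positive, advance = 200 mod 13 = 5 teeth = 5/13 turn
  gear 1: T1=16, direction=negative, advance = 200 mod 16 = 8 teeth = 8/16 turn
Gear 0: 200 mod 13 = 5
Fraction = 5 / 13 = 5/13 (gcd(5,13)=1) = 5/13

Answer: 5/13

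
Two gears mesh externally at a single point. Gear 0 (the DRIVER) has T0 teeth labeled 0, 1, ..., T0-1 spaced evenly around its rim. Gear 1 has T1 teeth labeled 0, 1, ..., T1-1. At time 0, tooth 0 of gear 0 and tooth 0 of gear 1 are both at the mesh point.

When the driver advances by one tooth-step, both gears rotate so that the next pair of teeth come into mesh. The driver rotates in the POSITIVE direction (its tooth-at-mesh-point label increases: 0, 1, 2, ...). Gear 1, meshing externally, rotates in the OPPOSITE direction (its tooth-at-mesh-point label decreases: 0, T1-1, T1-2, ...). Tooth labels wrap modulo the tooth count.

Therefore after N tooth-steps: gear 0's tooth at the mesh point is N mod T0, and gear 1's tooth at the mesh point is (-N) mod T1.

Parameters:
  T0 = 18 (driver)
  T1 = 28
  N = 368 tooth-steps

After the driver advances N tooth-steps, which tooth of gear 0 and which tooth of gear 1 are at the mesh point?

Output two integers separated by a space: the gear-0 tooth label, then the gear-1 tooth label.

Gear 0 (driver, T0=18): tooth at mesh = N mod T0
  368 = 20 * 18 + 8, so 368 mod 18 = 8
  gear 0 tooth = 8
Gear 1 (driven, T1=28): tooth at mesh = (-N) mod T1
  368 = 13 * 28 + 4, so 368 mod 28 = 4
  (-368) mod 28 = (-4) mod 28 = 28 - 4 = 24
Mesh after 368 steps: gear-0 tooth 8 meets gear-1 tooth 24

Answer: 8 24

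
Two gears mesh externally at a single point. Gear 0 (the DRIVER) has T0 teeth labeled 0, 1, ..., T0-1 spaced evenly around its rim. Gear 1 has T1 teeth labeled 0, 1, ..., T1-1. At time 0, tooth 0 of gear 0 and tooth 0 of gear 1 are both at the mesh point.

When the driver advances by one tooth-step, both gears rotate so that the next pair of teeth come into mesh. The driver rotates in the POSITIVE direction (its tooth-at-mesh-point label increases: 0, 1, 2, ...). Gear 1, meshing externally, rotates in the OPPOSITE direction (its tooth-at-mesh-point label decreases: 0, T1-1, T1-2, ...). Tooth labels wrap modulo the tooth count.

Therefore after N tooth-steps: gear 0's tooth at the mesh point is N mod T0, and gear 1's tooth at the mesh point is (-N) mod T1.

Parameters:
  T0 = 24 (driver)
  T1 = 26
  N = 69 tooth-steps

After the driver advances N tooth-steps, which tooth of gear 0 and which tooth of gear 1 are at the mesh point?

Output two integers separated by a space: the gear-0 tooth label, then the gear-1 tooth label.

Gear 0 (driver, T0=24): tooth at mesh = N mod T0
  69 = 2 * 24 + 21, so 69 mod 24 = 21
  gear 0 tooth = 21
Gear 1 (driven, T1=26): tooth at mesh = (-N) mod T1
  69 = 2 * 26 + 17, so 69 mod 26 = 17
  (-69) mod 26 = (-17) mod 26 = 26 - 17 = 9
Mesh after 69 steps: gear-0 tooth 21 meets gear-1 tooth 9

Answer: 21 9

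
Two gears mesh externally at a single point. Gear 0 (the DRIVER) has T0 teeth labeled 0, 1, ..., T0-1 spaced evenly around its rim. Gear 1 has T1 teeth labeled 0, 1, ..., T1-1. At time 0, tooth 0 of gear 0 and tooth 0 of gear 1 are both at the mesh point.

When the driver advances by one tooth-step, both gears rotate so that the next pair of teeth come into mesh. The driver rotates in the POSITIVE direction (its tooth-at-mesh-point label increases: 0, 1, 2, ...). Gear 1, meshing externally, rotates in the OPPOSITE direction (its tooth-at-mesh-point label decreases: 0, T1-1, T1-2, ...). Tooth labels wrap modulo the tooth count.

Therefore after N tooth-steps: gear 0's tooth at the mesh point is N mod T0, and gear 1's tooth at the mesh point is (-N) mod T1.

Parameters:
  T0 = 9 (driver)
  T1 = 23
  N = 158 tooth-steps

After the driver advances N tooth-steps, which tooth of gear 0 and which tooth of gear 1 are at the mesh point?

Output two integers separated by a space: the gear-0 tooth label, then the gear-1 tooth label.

Gear 0 (driver, T0=9): tooth at mesh = N mod T0
  158 = 17 * 9 + 5, so 158 mod 9 = 5
  gear 0 tooth = 5
Gear 1 (driven, T1=23): tooth at mesh = (-N) mod T1
  158 = 6 * 23 + 20, so 158 mod 23 = 20
  (-158) mod 23 = (-20) mod 23 = 23 - 20 = 3
Mesh after 158 steps: gear-0 tooth 5 meets gear-1 tooth 3

Answer: 5 3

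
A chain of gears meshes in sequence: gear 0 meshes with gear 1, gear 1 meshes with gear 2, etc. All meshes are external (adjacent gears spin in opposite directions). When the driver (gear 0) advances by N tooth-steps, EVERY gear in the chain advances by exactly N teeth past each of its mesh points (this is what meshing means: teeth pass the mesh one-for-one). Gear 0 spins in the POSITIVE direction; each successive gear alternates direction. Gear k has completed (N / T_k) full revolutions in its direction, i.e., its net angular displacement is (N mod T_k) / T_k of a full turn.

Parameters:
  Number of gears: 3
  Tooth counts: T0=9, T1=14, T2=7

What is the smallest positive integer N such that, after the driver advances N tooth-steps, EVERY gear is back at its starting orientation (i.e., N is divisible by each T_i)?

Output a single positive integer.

Gear k returns to start when N is a multiple of T_k.
All gears at start simultaneously when N is a common multiple of [9, 14, 7]; the smallest such N is lcm(9, 14, 7).
Start: lcm = T0 = 9
Fold in T1=14: gcd(9, 14) = 1; lcm(9, 14) = 9 * 14 / 1 = 126 / 1 = 126
Fold in T2=7: gcd(126, 7) = 7; lcm(126, 7) = 126 * 7 / 7 = 882 / 7 = 126
Full cycle length = 126

Answer: 126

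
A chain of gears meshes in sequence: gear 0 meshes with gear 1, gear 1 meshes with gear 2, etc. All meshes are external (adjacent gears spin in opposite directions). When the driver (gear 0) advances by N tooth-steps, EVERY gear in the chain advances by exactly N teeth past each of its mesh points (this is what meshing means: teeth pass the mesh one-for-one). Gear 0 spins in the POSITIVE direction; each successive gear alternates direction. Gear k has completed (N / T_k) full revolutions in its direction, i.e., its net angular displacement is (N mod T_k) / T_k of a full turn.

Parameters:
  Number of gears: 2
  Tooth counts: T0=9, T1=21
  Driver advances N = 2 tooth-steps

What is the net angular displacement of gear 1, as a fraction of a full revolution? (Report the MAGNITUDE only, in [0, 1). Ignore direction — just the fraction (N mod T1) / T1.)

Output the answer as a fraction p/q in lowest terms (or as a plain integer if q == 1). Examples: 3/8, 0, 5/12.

Chain of 2 gears, tooth counts: [9, 21]
  gear 0: T0=9, direction=positive, advance = 2 mod 9 = 2 teeth = 2/9 turn
  gear 1: T1=21, direction=negative, advance = 2 mod 21 = 2 teeth = 2/21 turn
Gear 1: 2 mod 21 = 2
Fraction = 2 / 21 = 2/21 (gcd(2,21)=1) = 2/21

Answer: 2/21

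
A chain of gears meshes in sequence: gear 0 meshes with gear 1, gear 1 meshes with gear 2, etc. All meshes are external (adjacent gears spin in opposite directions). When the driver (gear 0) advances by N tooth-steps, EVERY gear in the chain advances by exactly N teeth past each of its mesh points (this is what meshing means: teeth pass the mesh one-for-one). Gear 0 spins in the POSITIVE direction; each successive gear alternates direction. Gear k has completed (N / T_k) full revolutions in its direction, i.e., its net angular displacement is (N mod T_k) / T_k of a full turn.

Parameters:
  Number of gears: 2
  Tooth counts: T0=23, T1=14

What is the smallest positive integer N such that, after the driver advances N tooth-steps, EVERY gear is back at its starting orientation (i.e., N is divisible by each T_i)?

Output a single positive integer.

Answer: 322

Derivation:
Gear k returns to start when N is a multiple of T_k.
All gears at start simultaneously when N is a common multiple of [23, 14]; the smallest such N is lcm(23, 14).
Start: lcm = T0 = 23
Fold in T1=14: gcd(23, 14) = 1; lcm(23, 14) = 23 * 14 / 1 = 322 / 1 = 322
Full cycle length = 322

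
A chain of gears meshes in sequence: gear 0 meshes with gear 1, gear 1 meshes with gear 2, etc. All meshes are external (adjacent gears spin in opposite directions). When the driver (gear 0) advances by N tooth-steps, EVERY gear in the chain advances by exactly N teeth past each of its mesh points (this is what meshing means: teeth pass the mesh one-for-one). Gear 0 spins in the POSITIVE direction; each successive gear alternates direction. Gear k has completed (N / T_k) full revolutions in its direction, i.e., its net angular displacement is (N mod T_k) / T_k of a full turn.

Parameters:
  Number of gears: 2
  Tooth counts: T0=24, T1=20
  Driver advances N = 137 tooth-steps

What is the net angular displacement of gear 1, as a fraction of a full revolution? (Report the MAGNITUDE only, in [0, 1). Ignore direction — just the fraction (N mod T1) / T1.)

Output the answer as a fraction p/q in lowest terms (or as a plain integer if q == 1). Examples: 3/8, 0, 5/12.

Answer: 17/20

Derivation:
Chain of 2 gears, tooth counts: [24, 20]
  gear 0: T0=24, direction=positive, advance = 137 mod 24 = 17 teeth = 17/24 turn
  gear 1: T1=20, direction=negative, advance = 137 mod 20 = 17 teeth = 17/20 turn
Gear 1: 137 mod 20 = 17
Fraction = 17 / 20 = 17/20 (gcd(17,20)=1) = 17/20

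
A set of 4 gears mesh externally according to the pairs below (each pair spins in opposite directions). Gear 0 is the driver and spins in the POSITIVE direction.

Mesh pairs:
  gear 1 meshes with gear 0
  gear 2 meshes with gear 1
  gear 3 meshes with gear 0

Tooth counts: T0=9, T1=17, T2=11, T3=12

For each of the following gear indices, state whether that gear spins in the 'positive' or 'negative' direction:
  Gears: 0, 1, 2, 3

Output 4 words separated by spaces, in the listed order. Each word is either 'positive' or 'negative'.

Gear 0 (driver): positive (depth 0)
  gear 1: meshes with gear 0 -> depth 1 -> negative (opposite of gear 0)
  gear 2: meshes with gear 1 -> depth 2 -> positive (opposite of gear 1)
  gear 3: meshes with gear 0 -> depth 1 -> negative (opposite of gear 0)
Queried indices 0, 1, 2, 3 -> positive, negative, positive, negative

Answer: positive negative positive negative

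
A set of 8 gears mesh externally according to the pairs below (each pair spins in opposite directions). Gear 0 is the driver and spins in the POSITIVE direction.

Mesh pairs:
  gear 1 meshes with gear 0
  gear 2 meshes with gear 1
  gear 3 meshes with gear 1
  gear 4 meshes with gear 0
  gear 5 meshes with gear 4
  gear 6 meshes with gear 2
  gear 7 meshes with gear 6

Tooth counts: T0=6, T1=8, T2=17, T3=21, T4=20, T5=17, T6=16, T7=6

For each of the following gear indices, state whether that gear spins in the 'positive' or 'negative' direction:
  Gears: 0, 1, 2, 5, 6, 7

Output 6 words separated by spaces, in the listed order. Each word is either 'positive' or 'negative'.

Gear 0 (driver): positive (depth 0)
  gear 1: meshes with gear 0 -> depth 1 -> negative (opposite of gear 0)
  gear 2: meshes with gear 1 -> depth 2 -> positive (opposite of gear 1)
  gear 3: meshes with gear 1 -> depth 2 -> positive (opposite of gear 1)
  gear 4: meshes with gear 0 -> depth 1 -> negative (opposite of gear 0)
  gear 5: meshes with gear 4 -> depth 2 -> positive (opposite of gear 4)
  gear 6: meshes with gear 2 -> depth 3 -> negative (opposite of gear 2)
  gear 7: meshes with gear 6 -> depth 4 -> positive (opposite of gear 6)
Queried indices 0, 1, 2, 5, 6, 7 -> positive, negative, positive, positive, negative, positive

Answer: positive negative positive positive negative positive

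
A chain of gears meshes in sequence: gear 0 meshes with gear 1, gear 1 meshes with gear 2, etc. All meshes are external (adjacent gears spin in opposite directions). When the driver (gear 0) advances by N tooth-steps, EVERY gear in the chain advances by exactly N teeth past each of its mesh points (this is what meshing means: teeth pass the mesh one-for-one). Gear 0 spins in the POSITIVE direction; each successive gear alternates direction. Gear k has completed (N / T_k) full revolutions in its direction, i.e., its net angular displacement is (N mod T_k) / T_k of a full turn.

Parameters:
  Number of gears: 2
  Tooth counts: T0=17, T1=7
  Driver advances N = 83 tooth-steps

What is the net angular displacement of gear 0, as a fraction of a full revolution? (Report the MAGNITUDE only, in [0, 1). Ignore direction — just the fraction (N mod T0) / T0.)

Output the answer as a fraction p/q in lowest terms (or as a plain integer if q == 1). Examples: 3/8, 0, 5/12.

Chain of 2 gears, tooth counts: [17, 7]
  gear 0: T0=17, direction=positive, advance = 83 mod 17 = 15 teeth = 15/17 turn
  gear 1: T1=7, direction=negative, advance = 83 mod 7 = 6 teeth = 6/7 turn
Gear 0: 83 mod 17 = 15
Fraction = 15 / 17 = 15/17 (gcd(15,17)=1) = 15/17

Answer: 15/17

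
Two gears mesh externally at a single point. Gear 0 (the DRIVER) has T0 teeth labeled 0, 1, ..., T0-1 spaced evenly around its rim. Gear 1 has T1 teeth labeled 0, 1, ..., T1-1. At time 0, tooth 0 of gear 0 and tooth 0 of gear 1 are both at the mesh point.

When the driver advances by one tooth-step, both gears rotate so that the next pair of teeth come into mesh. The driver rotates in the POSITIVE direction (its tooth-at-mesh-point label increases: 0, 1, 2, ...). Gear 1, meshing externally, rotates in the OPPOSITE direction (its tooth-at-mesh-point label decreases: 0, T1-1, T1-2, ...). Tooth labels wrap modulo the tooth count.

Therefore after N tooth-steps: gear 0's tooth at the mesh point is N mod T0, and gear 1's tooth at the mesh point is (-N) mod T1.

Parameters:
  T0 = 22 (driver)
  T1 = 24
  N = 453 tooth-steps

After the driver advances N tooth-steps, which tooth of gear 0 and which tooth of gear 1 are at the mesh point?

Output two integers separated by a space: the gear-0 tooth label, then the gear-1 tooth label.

Answer: 13 3

Derivation:
Gear 0 (driver, T0=22): tooth at mesh = N mod T0
  453 = 20 * 22 + 13, so 453 mod 22 = 13
  gear 0 tooth = 13
Gear 1 (driven, T1=24): tooth at mesh = (-N) mod T1
  453 = 18 * 24 + 21, so 453 mod 24 = 21
  (-453) mod 24 = (-21) mod 24 = 24 - 21 = 3
Mesh after 453 steps: gear-0 tooth 13 meets gear-1 tooth 3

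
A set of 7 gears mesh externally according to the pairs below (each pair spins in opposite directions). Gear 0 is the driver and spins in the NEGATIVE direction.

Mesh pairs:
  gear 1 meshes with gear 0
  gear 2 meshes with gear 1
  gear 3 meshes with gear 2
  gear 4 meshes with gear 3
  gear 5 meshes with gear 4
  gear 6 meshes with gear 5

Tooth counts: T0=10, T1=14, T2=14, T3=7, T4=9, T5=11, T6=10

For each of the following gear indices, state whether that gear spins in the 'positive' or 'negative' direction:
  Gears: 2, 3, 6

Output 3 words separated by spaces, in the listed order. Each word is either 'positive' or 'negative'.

Answer: negative positive negative

Derivation:
Gear 0 (driver): negative (depth 0)
  gear 1: meshes with gear 0 -> depth 1 -> positive (opposite of gear 0)
  gear 2: meshes with gear 1 -> depth 2 -> negative (opposite of gear 1)
  gear 3: meshes with gear 2 -> depth 3 -> positive (opposite of gear 2)
  gear 4: meshes with gear 3 -> depth 4 -> negative (opposite of gear 3)
  gear 5: meshes with gear 4 -> depth 5 -> positive (opposite of gear 4)
  gear 6: meshes with gear 5 -> depth 6 -> negative (opposite of gear 5)
Queried indices 2, 3, 6 -> negative, positive, negative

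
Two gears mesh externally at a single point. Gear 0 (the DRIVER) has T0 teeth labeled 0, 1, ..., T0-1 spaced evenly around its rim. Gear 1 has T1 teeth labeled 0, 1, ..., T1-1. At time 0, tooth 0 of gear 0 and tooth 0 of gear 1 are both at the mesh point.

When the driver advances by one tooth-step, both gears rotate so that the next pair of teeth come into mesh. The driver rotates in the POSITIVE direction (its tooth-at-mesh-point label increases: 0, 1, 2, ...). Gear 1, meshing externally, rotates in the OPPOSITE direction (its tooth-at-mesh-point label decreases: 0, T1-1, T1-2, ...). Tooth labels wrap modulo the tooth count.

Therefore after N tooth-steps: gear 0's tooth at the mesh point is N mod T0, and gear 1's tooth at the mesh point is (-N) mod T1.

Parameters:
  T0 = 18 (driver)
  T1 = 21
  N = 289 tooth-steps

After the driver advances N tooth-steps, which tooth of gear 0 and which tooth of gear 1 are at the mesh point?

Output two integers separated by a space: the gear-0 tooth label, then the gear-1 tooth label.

Answer: 1 5

Derivation:
Gear 0 (driver, T0=18): tooth at mesh = N mod T0
  289 = 16 * 18 + 1, so 289 mod 18 = 1
  gear 0 tooth = 1
Gear 1 (driven, T1=21): tooth at mesh = (-N) mod T1
  289 = 13 * 21 + 16, so 289 mod 21 = 16
  (-289) mod 21 = (-16) mod 21 = 21 - 16 = 5
Mesh after 289 steps: gear-0 tooth 1 meets gear-1 tooth 5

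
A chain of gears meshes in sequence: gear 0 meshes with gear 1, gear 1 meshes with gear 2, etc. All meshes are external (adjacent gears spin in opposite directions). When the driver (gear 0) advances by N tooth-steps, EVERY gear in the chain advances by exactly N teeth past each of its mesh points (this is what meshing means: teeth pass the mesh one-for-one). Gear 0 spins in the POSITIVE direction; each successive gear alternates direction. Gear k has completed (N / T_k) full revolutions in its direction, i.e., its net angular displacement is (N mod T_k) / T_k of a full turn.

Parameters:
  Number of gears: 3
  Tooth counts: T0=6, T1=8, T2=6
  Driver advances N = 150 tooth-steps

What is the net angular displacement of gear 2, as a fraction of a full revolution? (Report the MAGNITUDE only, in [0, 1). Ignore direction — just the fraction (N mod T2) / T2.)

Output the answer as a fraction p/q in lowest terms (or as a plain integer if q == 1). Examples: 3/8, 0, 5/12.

Chain of 3 gears, tooth counts: [6, 8, 6]
  gear 0: T0=6, direction=positive, advance = 150 mod 6 = 0 teeth = 0/6 turn
  gear 1: T1=8, direction=negative, advance = 150 mod 8 = 6 teeth = 6/8 turn
  gear 2: T2=6, direction=positive, advance = 150 mod 6 = 0 teeth = 0/6 turn
Gear 2: 150 mod 6 = 0
Fraction = 0 / 6 = 0/1 (gcd(0,6)=6) = 0

Answer: 0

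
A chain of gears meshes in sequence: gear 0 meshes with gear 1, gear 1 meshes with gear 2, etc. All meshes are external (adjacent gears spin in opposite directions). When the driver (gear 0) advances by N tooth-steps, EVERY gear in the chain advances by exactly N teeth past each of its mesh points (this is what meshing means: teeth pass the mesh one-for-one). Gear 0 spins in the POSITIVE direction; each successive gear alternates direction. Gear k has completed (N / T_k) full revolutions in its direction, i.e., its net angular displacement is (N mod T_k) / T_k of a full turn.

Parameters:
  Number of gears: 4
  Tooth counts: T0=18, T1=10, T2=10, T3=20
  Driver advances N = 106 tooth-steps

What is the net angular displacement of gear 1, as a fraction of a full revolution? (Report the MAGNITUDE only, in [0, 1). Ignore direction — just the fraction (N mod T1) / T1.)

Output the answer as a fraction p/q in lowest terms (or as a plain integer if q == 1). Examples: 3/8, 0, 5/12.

Chain of 4 gears, tooth counts: [18, 10, 10, 20]
  gear 0: T0=18, direction=positive, advance = 106 mod 18 = 16 teeth = 16/18 turn
  gear 1: T1=10, direction=negative, advance = 106 mod 10 = 6 teeth = 6/10 turn
  gear 2: T2=10, direction=positive, advance = 106 mod 10 = 6 teeth = 6/10 turn
  gear 3: T3=20, direction=negative, advance = 106 mod 20 = 6 teeth = 6/20 turn
Gear 1: 106 mod 10 = 6
Fraction = 6 / 10 = 3/5 (gcd(6,10)=2) = 3/5

Answer: 3/5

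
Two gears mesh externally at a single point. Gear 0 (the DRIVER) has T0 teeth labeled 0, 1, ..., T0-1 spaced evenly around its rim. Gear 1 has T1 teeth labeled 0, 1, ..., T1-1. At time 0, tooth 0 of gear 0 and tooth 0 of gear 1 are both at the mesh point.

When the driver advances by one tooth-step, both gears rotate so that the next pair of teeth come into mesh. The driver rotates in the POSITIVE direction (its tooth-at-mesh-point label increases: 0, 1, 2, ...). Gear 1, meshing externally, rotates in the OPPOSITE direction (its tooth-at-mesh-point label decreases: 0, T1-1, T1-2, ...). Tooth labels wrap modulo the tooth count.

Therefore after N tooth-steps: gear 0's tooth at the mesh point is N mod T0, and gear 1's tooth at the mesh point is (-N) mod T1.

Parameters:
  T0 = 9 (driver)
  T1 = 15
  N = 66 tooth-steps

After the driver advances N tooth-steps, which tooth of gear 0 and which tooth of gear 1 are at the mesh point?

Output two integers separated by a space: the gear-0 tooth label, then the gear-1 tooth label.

Gear 0 (driver, T0=9): tooth at mesh = N mod T0
  66 = 7 * 9 + 3, so 66 mod 9 = 3
  gear 0 tooth = 3
Gear 1 (driven, T1=15): tooth at mesh = (-N) mod T1
  66 = 4 * 15 + 6, so 66 mod 15 = 6
  (-66) mod 15 = (-6) mod 15 = 15 - 6 = 9
Mesh after 66 steps: gear-0 tooth 3 meets gear-1 tooth 9

Answer: 3 9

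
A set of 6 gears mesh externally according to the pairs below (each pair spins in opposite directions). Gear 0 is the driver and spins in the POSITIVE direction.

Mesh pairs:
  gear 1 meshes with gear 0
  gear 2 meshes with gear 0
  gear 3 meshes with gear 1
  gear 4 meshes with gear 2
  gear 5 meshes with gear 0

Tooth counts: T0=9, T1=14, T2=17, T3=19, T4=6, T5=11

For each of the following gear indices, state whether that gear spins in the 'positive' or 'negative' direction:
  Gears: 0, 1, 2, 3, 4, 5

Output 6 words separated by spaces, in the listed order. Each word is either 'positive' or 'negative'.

Answer: positive negative negative positive positive negative

Derivation:
Gear 0 (driver): positive (depth 0)
  gear 1: meshes with gear 0 -> depth 1 -> negative (opposite of gear 0)
  gear 2: meshes with gear 0 -> depth 1 -> negative (opposite of gear 0)
  gear 3: meshes with gear 1 -> depth 2 -> positive (opposite of gear 1)
  gear 4: meshes with gear 2 -> depth 2 -> positive (opposite of gear 2)
  gear 5: meshes with gear 0 -> depth 1 -> negative (opposite of gear 0)
Queried indices 0, 1, 2, 3, 4, 5 -> positive, negative, negative, positive, positive, negative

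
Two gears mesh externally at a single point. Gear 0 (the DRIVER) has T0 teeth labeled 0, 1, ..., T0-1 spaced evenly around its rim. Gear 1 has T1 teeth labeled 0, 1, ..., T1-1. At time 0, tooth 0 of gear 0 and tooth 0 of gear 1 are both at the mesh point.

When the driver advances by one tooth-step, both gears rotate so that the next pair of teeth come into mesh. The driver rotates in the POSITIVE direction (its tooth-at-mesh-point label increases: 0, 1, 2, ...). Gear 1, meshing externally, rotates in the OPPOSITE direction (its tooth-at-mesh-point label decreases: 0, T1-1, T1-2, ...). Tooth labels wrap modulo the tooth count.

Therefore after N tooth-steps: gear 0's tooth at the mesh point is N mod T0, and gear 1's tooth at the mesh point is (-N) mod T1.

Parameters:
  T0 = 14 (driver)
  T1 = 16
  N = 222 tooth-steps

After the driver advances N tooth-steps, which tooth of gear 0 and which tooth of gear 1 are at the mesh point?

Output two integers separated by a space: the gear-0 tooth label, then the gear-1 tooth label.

Answer: 12 2

Derivation:
Gear 0 (driver, T0=14): tooth at mesh = N mod T0
  222 = 15 * 14 + 12, so 222 mod 14 = 12
  gear 0 tooth = 12
Gear 1 (driven, T1=16): tooth at mesh = (-N) mod T1
  222 = 13 * 16 + 14, so 222 mod 16 = 14
  (-222) mod 16 = (-14) mod 16 = 16 - 14 = 2
Mesh after 222 steps: gear-0 tooth 12 meets gear-1 tooth 2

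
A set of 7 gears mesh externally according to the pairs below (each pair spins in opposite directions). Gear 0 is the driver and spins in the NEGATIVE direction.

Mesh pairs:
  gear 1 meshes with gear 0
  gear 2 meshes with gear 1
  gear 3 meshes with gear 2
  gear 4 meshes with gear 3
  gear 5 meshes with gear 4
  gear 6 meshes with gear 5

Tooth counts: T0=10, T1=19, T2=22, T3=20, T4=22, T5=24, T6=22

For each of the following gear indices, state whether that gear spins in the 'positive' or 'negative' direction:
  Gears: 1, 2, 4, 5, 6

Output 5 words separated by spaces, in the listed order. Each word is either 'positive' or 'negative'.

Gear 0 (driver): negative (depth 0)
  gear 1: meshes with gear 0 -> depth 1 -> positive (opposite of gear 0)
  gear 2: meshes with gear 1 -> depth 2 -> negative (opposite of gear 1)
  gear 3: meshes with gear 2 -> depth 3 -> positive (opposite of gear 2)
  gear 4: meshes with gear 3 -> depth 4 -> negative (opposite of gear 3)
  gear 5: meshes with gear 4 -> depth 5 -> positive (opposite of gear 4)
  gear 6: meshes with gear 5 -> depth 6 -> negative (opposite of gear 5)
Queried indices 1, 2, 4, 5, 6 -> positive, negative, negative, positive, negative

Answer: positive negative negative positive negative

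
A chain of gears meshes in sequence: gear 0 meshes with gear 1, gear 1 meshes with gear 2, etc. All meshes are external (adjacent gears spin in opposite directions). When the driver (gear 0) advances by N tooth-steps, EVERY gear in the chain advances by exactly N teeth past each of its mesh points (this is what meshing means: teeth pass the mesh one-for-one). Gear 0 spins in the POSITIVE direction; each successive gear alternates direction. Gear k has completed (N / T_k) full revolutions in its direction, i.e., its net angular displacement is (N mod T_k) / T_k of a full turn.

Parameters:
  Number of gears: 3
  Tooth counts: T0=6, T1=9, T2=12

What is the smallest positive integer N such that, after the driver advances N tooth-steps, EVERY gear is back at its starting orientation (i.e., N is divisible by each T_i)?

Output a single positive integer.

Gear k returns to start when N is a multiple of T_k.
All gears at start simultaneously when N is a common multiple of [6, 9, 12]; the smallest such N is lcm(6, 9, 12).
Start: lcm = T0 = 6
Fold in T1=9: gcd(6, 9) = 3; lcm(6, 9) = 6 * 9 / 3 = 54 / 3 = 18
Fold in T2=12: gcd(18, 12) = 6; lcm(18, 12) = 18 * 12 / 6 = 216 / 6 = 36
Full cycle length = 36

Answer: 36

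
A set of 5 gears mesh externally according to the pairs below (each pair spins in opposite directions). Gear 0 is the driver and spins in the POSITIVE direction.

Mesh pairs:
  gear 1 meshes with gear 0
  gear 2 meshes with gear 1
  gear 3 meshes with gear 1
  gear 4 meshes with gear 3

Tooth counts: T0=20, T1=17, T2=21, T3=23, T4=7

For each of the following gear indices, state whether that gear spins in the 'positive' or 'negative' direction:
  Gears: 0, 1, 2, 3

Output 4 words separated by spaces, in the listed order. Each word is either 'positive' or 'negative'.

Gear 0 (driver): positive (depth 0)
  gear 1: meshes with gear 0 -> depth 1 -> negative (opposite of gear 0)
  gear 2: meshes with gear 1 -> depth 2 -> positive (opposite of gear 1)
  gear 3: meshes with gear 1 -> depth 2 -> positive (opposite of gear 1)
  gear 4: meshes with gear 3 -> depth 3 -> negative (opposite of gear 3)
Queried indices 0, 1, 2, 3 -> positive, negative, positive, positive

Answer: positive negative positive positive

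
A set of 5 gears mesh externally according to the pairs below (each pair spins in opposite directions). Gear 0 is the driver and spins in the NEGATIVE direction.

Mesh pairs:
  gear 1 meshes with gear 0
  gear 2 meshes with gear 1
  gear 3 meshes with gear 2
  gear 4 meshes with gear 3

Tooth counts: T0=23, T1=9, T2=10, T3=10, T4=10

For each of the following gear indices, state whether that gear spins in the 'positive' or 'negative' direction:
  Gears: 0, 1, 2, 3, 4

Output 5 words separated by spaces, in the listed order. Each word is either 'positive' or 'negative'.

Gear 0 (driver): negative (depth 0)
  gear 1: meshes with gear 0 -> depth 1 -> positive (opposite of gear 0)
  gear 2: meshes with gear 1 -> depth 2 -> negative (opposite of gear 1)
  gear 3: meshes with gear 2 -> depth 3 -> positive (opposite of gear 2)
  gear 4: meshes with gear 3 -> depth 4 -> negative (opposite of gear 3)
Queried indices 0, 1, 2, 3, 4 -> negative, positive, negative, positive, negative

Answer: negative positive negative positive negative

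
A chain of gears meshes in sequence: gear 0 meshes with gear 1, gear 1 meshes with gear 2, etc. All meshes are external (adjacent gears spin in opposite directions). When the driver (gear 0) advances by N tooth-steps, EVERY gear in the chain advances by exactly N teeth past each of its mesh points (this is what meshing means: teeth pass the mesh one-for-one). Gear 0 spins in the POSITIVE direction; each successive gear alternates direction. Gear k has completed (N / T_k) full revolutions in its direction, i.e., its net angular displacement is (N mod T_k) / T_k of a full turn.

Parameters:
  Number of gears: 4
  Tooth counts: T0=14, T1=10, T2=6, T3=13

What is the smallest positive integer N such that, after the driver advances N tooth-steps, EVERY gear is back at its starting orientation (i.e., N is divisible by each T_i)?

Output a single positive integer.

Answer: 2730

Derivation:
Gear k returns to start when N is a multiple of T_k.
All gears at start simultaneously when N is a common multiple of [14, 10, 6, 13]; the smallest such N is lcm(14, 10, 6, 13).
Start: lcm = T0 = 14
Fold in T1=10: gcd(14, 10) = 2; lcm(14, 10) = 14 * 10 / 2 = 140 / 2 = 70
Fold in T2=6: gcd(70, 6) = 2; lcm(70, 6) = 70 * 6 / 2 = 420 / 2 = 210
Fold in T3=13: gcd(210, 13) = 1; lcm(210, 13) = 210 * 13 / 1 = 2730 / 1 = 2730
Full cycle length = 2730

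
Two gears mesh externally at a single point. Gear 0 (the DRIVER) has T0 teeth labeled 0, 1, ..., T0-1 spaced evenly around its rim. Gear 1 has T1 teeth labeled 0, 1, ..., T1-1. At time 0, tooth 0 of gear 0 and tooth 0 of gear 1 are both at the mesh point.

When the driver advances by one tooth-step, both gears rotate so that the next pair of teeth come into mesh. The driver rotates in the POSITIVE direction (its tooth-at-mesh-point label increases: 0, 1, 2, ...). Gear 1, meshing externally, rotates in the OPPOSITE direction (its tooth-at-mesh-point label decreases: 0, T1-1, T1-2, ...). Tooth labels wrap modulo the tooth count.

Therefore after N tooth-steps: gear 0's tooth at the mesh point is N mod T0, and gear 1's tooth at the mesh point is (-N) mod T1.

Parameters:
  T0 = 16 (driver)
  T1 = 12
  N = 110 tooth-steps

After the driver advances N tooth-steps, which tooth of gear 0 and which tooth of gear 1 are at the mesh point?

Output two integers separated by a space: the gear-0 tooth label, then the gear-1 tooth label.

Answer: 14 10

Derivation:
Gear 0 (driver, T0=16): tooth at mesh = N mod T0
  110 = 6 * 16 + 14, so 110 mod 16 = 14
  gear 0 tooth = 14
Gear 1 (driven, T1=12): tooth at mesh = (-N) mod T1
  110 = 9 * 12 + 2, so 110 mod 12 = 2
  (-110) mod 12 = (-2) mod 12 = 12 - 2 = 10
Mesh after 110 steps: gear-0 tooth 14 meets gear-1 tooth 10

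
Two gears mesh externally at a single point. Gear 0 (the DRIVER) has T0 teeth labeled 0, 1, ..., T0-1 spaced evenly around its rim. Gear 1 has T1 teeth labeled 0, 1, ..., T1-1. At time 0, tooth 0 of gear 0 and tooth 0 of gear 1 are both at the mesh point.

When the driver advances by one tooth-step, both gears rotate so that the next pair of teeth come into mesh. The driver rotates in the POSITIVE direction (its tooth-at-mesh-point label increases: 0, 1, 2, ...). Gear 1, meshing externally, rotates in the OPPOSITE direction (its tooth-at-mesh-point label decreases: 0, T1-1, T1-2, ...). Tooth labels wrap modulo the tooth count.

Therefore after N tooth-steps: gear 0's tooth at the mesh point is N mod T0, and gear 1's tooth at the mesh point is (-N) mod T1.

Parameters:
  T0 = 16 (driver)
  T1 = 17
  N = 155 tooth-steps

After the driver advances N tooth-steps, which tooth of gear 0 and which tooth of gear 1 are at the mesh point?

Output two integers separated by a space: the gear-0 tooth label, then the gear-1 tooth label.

Answer: 11 15

Derivation:
Gear 0 (driver, T0=16): tooth at mesh = N mod T0
  155 = 9 * 16 + 11, so 155 mod 16 = 11
  gear 0 tooth = 11
Gear 1 (driven, T1=17): tooth at mesh = (-N) mod T1
  155 = 9 * 17 + 2, so 155 mod 17 = 2
  (-155) mod 17 = (-2) mod 17 = 17 - 2 = 15
Mesh after 155 steps: gear-0 tooth 11 meets gear-1 tooth 15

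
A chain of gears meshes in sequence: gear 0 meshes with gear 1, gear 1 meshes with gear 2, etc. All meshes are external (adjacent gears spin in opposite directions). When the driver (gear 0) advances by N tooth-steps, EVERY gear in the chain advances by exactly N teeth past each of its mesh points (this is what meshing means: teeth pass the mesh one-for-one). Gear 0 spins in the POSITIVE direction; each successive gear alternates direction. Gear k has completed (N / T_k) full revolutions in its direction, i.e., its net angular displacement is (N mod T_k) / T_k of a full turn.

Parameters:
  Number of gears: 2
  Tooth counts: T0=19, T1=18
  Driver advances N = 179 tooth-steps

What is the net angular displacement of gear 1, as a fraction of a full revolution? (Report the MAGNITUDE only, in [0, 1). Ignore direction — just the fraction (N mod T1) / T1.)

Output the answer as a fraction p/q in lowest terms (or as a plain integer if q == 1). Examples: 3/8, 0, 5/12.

Answer: 17/18

Derivation:
Chain of 2 gears, tooth counts: [19, 18]
  gear 0: T0=19, direction=positive, advance = 179 mod 19 = 8 teeth = 8/19 turn
  gear 1: T1=18, direction=negative, advance = 179 mod 18 = 17 teeth = 17/18 turn
Gear 1: 179 mod 18 = 17
Fraction = 17 / 18 = 17/18 (gcd(17,18)=1) = 17/18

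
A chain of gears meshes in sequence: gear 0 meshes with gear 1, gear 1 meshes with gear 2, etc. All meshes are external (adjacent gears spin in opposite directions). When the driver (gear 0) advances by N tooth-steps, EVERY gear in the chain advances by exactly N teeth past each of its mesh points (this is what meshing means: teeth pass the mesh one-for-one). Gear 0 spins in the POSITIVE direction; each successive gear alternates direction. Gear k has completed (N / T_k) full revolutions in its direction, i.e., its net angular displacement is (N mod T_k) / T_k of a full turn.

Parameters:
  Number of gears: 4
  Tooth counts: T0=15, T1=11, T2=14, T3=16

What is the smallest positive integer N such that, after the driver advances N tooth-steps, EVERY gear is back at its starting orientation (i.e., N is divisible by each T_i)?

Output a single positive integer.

Answer: 18480

Derivation:
Gear k returns to start when N is a multiple of T_k.
All gears at start simultaneously when N is a common multiple of [15, 11, 14, 16]; the smallest such N is lcm(15, 11, 14, 16).
Start: lcm = T0 = 15
Fold in T1=11: gcd(15, 11) = 1; lcm(15, 11) = 15 * 11 / 1 = 165 / 1 = 165
Fold in T2=14: gcd(165, 14) = 1; lcm(165, 14) = 165 * 14 / 1 = 2310 / 1 = 2310
Fold in T3=16: gcd(2310, 16) = 2; lcm(2310, 16) = 2310 * 16 / 2 = 36960 / 2 = 18480
Full cycle length = 18480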